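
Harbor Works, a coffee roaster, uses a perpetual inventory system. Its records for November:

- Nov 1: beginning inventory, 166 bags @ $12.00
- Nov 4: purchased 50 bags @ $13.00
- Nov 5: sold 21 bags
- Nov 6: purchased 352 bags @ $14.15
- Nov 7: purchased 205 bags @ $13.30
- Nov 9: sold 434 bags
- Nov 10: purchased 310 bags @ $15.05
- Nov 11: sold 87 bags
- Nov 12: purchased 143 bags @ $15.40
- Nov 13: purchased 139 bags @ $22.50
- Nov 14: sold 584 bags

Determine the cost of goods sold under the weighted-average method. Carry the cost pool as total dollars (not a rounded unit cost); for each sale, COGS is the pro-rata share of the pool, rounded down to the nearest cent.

After Nov 1: 166 on hand, pool $1,992.00 (≈ $12.0000 each)
After Nov 4: 216 on hand, pool $2,642.00 (≈ $12.2315 each)
Nov 5, sell 21: 21/216 × $2,642.00 → $256.86
After Nov 6: 547 on hand, pool $7,365.94 (≈ $13.4661 each)
After Nov 7: 752 on hand, pool $10,092.44 (≈ $13.4208 each)
Nov 9, sell 434: 434/752 × $10,092.44 → $5,824.62
After Nov 10: 628 on hand, pool $8,933.32 (≈ $14.2250 each)
Nov 11, sell 87: 87/628 × $8,933.32 → $1,237.57
After Nov 12: 684 on hand, pool $9,897.95 (≈ $14.4707 each)
After Nov 13: 823 on hand, pool $13,025.45 (≈ $15.8268 each)
Nov 14, sell 584: 584/823 × $13,025.45 → $9,242.84
Total COGS = $256.86 + $5,824.62 + $1,237.57 + $9,242.84 = $16,561.89
Ending inventory (cost pool remaining) = $3,782.61

COGS = $16,561.89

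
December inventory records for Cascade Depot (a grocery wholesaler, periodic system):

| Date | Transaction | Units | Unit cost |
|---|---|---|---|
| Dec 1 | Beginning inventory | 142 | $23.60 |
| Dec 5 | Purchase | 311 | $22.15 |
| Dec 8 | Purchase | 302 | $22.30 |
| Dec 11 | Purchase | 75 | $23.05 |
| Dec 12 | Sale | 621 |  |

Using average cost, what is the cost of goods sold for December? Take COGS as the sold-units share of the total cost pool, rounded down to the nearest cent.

COGS = $13,993.59

Dec 12, sell 621: 621/830 × $18,703.20 → $13,993.59
Ending inventory (cost pool remaining) = $4,709.61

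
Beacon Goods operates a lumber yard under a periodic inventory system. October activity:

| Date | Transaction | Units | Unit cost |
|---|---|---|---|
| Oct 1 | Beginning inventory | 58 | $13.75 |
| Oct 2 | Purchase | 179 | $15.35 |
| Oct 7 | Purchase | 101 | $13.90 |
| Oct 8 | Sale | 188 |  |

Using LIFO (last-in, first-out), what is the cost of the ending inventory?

Oct 8, 188 sold [LIFO — newest first]: 101 @ $13.90 + 87 @ $15.35 = $2,739.35
Ending inventory: 58 @ $13.75 + 92 @ $15.35 = $2,209.70
Check: goods available $4,949.05 = COGS $2,739.35 + ending $2,209.70

Ending inventory = $2,209.70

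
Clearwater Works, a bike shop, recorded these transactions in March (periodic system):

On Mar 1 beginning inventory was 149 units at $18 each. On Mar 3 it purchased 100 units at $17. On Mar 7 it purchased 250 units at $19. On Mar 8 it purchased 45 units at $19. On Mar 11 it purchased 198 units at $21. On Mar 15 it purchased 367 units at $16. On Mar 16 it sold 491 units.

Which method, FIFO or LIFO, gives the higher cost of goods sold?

FIFO COGS: 149 @ $18 + 100 @ $17 + 242 @ $19 = $8,980
LIFO COGS: 367 @ $16 + 124 @ $21 = $8,476

FIFO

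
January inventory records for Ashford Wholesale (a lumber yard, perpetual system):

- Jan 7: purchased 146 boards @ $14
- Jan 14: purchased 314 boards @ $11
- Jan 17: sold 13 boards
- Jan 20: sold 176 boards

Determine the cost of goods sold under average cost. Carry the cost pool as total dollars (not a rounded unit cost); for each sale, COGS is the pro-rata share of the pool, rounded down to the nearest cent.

COGS = $2,258.95

After Jan 7: 146 on hand, pool $2,044.00 (≈ $14.0000 each)
After Jan 14: 460 on hand, pool $5,498.00 (≈ $11.9522 each)
Jan 17, sell 13: 13/460 × $5,498.00 → $155.37
Jan 20, sell 176: 176/447 × $5,342.63 → $2,103.58
Total COGS = $155.37 + $2,103.58 = $2,258.95
Ending inventory (cost pool remaining) = $3,239.05
Check: goods available $5,498.00 = COGS $2,258.95 + ending $3,239.05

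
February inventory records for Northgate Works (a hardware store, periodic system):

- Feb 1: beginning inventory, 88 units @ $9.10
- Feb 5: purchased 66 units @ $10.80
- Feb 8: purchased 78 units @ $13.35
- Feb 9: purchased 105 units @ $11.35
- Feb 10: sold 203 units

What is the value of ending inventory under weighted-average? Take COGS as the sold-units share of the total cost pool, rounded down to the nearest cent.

Feb 10, sell 203: 203/337 × $3,746.65 → $2,256.88
Ending inventory (cost pool remaining) = $1,489.77
Check: goods available $3,746.65 = COGS $2,256.88 + ending $1,489.77

Ending inventory = $1,489.77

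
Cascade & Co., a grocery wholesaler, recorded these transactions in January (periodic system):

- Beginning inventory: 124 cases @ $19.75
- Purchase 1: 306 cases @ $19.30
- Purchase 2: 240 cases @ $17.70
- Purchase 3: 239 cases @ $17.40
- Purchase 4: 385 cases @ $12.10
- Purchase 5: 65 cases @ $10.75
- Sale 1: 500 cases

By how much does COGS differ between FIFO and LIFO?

FIFO COGS: 124 @ $19.75 + 306 @ $19.30 + 70 @ $17.70 = $9,593.80
LIFO COGS: 65 @ $10.75 + 385 @ $12.10 + 50 @ $17.40 = $6,227.25
Difference = |$9,593.80 − $6,227.25| = $3,366.55

$3,366.55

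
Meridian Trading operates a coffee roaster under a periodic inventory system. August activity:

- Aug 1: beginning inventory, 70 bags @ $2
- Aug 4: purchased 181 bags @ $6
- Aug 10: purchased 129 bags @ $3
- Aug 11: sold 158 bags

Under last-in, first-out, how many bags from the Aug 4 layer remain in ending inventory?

Aug 11, 158 sold [LIFO — newest first]: 129 @ $3 + 29 @ $6 = $561
Ending inventory: 70 @ $2 + 152 @ $6 = $1,052

152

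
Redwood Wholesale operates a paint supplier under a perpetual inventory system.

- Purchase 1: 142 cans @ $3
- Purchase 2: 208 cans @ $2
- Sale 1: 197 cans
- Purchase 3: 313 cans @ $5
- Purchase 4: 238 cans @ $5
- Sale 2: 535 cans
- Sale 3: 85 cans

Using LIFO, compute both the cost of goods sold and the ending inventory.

COGS = $3,345; ending inventory = $252

Sale 1 (197) [LIFO — newest first]: 197 @ $2 = $394
Sale 2 (535) [LIFO — newest first]: 238 @ $5 + 297 @ $5 = $2,675
Sale 3 (85) [LIFO — newest first]: 16 @ $5 + 11 @ $2 + 58 @ $3 = $276
Total COGS = $394 + $2,675 + $276 = $3,345
Ending inventory: 84 @ $3 = $252
Check: goods available $3,597 = COGS $3,345 + ending $252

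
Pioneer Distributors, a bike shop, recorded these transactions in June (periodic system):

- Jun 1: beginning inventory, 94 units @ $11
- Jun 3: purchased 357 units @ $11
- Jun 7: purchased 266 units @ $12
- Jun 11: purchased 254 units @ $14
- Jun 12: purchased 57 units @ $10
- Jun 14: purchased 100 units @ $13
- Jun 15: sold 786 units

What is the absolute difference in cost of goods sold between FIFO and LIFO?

$698

FIFO COGS: 94 @ $11 + 357 @ $11 + 266 @ $12 + 69 @ $14 = $9,119
LIFO COGS: 100 @ $13 + 57 @ $10 + 254 @ $14 + 266 @ $12 + 109 @ $11 = $9,817
Difference = |$9,119 − $9,817| = $698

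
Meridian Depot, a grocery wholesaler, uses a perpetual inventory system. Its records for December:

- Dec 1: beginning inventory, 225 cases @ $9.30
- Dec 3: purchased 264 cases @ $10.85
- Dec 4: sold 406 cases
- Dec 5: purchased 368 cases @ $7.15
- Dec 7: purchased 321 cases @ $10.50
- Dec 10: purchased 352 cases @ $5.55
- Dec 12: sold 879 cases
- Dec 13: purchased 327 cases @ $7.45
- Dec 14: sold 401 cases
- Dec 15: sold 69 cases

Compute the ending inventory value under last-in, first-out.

Ending inventory = $907.75

Dec 4, 406 sold [LIFO — newest first]: 264 @ $10.85 + 142 @ $9.30 = $4,185.00
Dec 12, 879 sold [LIFO — newest first]: 352 @ $5.55 + 321 @ $10.50 + 206 @ $7.15 = $6,797.00
Dec 14, 401 sold [LIFO — newest first]: 327 @ $7.45 + 74 @ $7.15 = $2,965.25
Dec 15, 69 sold [LIFO — newest first]: 69 @ $7.15 = $493.35
Total COGS = $4,185.00 + $6,797.00 + $2,965.25 + $493.35 = $14,440.60
Ending inventory: 83 @ $9.30 + 19 @ $7.15 = $907.75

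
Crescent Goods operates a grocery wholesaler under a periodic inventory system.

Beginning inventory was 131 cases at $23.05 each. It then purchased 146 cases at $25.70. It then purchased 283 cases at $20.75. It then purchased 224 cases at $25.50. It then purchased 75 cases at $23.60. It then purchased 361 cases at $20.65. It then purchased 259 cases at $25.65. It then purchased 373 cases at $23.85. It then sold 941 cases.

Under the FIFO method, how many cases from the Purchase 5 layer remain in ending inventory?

Sale 1 (941) [FIFO — oldest first]: 131 @ $23.05 + 146 @ $25.70 + 283 @ $20.75 + 224 @ $25.50 + 75 @ $23.60 + 82 @ $20.65 = $21,819.30
Ending inventory: 279 @ $20.65 + 259 @ $25.65 + 373 @ $23.85 = $21,300.75
Check: goods available $43,120.05 = COGS $21,819.30 + ending $21,300.75

279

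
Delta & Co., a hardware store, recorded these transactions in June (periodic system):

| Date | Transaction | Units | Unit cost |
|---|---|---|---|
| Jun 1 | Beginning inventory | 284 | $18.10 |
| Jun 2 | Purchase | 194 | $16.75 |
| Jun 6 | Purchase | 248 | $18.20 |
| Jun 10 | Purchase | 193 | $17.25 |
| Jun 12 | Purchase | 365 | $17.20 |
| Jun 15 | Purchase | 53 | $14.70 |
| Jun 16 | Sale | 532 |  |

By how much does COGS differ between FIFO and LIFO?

FIFO COGS: 284 @ $18.10 + 194 @ $16.75 + 54 @ $18.20 = $9,372.70
LIFO COGS: 53 @ $14.70 + 365 @ $17.20 + 114 @ $17.25 = $9,023.60
Difference = |$9,372.70 − $9,023.60| = $349.10

$349.10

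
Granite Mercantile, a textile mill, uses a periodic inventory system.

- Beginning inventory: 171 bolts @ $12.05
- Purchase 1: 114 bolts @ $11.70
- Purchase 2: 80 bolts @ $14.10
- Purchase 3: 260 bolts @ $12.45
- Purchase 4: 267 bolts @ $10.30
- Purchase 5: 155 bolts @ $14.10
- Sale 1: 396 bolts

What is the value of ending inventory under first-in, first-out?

Ending inventory = $7,786.65

Sale 1 (396) [FIFO — oldest first]: 171 @ $12.05 + 114 @ $11.70 + 80 @ $14.10 + 31 @ $12.45 = $4,908.30
Ending inventory: 229 @ $12.45 + 267 @ $10.30 + 155 @ $14.10 = $7,786.65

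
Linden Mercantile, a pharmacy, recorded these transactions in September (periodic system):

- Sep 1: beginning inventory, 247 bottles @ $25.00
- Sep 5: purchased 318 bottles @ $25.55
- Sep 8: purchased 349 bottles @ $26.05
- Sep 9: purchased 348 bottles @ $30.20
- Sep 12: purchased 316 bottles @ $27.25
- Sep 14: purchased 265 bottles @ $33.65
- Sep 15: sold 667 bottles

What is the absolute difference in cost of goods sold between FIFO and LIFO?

FIFO COGS: 247 @ $25.00 + 318 @ $25.55 + 102 @ $26.05 = $16,957.00
LIFO COGS: 265 @ $33.65 + 316 @ $27.25 + 86 @ $30.20 = $20,125.45
Difference = |$16,957.00 − $20,125.45| = $3,168.45

$3,168.45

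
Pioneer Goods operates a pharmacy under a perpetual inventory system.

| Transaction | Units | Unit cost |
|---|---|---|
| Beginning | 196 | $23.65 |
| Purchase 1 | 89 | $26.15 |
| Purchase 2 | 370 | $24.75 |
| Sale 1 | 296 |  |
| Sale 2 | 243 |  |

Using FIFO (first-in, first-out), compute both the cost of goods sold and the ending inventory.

Sale 1 (296) [FIFO — oldest first]: 196 @ $23.65 + 89 @ $26.15 + 11 @ $24.75 = $7,235.00
Sale 2 (243) [FIFO — oldest first]: 243 @ $24.75 = $6,014.25
Total COGS = $7,235.00 + $6,014.25 = $13,249.25
Ending inventory: 116 @ $24.75 = $2,871.00

COGS = $13,249.25; ending inventory = $2,871.00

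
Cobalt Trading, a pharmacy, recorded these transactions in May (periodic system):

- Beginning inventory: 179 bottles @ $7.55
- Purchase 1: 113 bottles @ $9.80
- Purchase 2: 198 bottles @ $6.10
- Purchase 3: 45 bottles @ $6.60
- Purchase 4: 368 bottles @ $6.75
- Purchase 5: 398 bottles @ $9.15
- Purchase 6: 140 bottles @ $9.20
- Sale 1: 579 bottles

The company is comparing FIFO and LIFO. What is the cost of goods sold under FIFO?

COGS = $4,260.65

FIFO COGS: 179 @ $7.55 + 113 @ $9.80 + 198 @ $6.10 + 45 @ $6.60 + 44 @ $6.75 = $4,260.65
LIFO COGS: 140 @ $9.20 + 398 @ $9.15 + 41 @ $6.75 = $5,206.45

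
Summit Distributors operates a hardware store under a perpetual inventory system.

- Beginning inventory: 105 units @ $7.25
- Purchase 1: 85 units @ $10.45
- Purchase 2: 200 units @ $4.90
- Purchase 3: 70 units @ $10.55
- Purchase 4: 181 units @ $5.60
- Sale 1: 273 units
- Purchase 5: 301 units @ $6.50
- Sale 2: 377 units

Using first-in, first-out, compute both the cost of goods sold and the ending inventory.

COGS = $4,440.10; ending inventory = $1,898.00

Sale 1 (273) [FIFO — oldest first]: 105 @ $7.25 + 85 @ $10.45 + 83 @ $4.90 = $2,056.20
Sale 2 (377) [FIFO — oldest first]: 117 @ $4.90 + 70 @ $10.55 + 181 @ $5.60 + 9 @ $6.50 = $2,383.90
Total COGS = $2,056.20 + $2,383.90 = $4,440.10
Ending inventory: 292 @ $6.50 = $1,898.00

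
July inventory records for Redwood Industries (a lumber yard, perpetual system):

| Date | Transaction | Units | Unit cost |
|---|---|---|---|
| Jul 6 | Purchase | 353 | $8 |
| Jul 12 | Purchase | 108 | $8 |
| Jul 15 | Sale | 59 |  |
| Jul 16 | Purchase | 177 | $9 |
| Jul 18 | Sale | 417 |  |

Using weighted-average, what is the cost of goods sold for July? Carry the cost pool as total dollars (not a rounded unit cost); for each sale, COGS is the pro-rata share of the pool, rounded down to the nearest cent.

After Jul 6: 353 on hand, pool $2,824.00 (≈ $8.0000 each)
After Jul 12: 461 on hand, pool $3,688.00 (≈ $8.0000 each)
Jul 15, sell 59: 59/461 × $3,688.00 → $472.00
After Jul 16: 579 on hand, pool $4,809.00 (≈ $8.3057 each)
Jul 18, sell 417: 417/579 × $4,809.00 → $3,463.47
Total COGS = $472.00 + $3,463.47 = $3,935.47
Ending inventory (cost pool remaining) = $1,345.53
Check: goods available $5,281.00 = COGS $3,935.47 + ending $1,345.53

COGS = $3,935.47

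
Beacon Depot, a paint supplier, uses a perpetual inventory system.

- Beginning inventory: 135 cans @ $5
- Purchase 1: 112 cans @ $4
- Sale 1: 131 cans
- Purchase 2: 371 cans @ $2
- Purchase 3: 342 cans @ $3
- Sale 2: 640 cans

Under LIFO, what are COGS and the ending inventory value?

COGS = $2,165; ending inventory = $726

Sale 1 (131) [LIFO — newest first]: 112 @ $4 + 19 @ $5 = $543
Sale 2 (640) [LIFO — newest first]: 342 @ $3 + 298 @ $2 = $1,622
Total COGS = $543 + $1,622 = $2,165
Ending inventory: 116 @ $5 + 73 @ $2 = $726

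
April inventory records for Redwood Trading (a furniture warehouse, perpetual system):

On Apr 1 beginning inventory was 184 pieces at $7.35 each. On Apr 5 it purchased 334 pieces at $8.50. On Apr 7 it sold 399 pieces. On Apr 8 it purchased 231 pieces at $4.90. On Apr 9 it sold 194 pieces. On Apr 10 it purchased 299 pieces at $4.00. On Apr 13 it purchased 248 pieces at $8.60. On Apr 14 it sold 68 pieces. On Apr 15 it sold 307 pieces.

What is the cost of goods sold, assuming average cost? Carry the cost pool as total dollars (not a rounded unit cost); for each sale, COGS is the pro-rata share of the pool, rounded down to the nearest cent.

COGS = $6,663.34

After Apr 1: 184 on hand, pool $1,352.40 (≈ $7.3500 each)
After Apr 5: 518 on hand, pool $4,191.40 (≈ $8.0915 each)
Apr 7, sell 399: 399/518 × $4,191.40 → $3,228.51
After Apr 8: 350 on hand, pool $2,094.79 (≈ $5.9851 each)
Apr 9, sell 194: 194/350 × $2,094.79 → $1,161.11
After Apr 10: 455 on hand, pool $2,129.68 (≈ $4.6806 each)
After Apr 13: 703 on hand, pool $4,262.48 (≈ $6.0633 each)
Apr 14, sell 68: 68/703 × $4,262.48 → $412.30
Apr 15, sell 307: 307/635 × $3,850.18 → $1,861.42
Total COGS = $3,228.51 + $1,161.11 + $412.30 + $1,861.42 = $6,663.34
Ending inventory (cost pool remaining) = $1,988.76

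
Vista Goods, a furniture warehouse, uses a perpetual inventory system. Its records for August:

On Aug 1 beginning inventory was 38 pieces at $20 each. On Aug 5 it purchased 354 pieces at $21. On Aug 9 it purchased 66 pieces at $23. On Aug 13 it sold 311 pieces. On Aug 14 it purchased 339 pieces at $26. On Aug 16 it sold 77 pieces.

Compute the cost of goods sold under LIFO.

Aug 13, 311 sold [LIFO — newest first]: 66 @ $23 + 245 @ $21 = $6,663
Aug 16, 77 sold [LIFO — newest first]: 77 @ $26 = $2,002
Total COGS = $6,663 + $2,002 = $8,665
Ending inventory: 38 @ $20 + 109 @ $21 + 262 @ $26 = $9,861
Check: goods available $18,526 = COGS $8,665 + ending $9,861

COGS = $8,665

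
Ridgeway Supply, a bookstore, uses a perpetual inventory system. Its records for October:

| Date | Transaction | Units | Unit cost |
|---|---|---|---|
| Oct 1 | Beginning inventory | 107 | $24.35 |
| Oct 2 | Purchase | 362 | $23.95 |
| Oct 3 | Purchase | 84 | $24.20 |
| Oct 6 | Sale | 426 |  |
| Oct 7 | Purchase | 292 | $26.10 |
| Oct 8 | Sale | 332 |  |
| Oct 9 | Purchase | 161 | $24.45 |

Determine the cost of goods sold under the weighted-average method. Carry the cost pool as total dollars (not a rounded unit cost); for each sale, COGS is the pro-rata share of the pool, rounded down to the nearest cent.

COGS = $18,712.30

After Oct 1: 107 on hand, pool $2,605.45 (≈ $24.3500 each)
After Oct 2: 469 on hand, pool $11,275.35 (≈ $24.0413 each)
After Oct 3: 553 on hand, pool $13,308.15 (≈ $24.0654 each)
Oct 6, sell 426: 426/553 × $13,308.15 → $10,251.84
After Oct 7: 419 on hand, pool $10,677.51 (≈ $25.4833 each)
Oct 8, sell 332: 332/419 × $10,677.51 → $8,460.46
After Oct 9: 248 on hand, pool $6,153.50 (≈ $24.8125 each)
Total COGS = $10,251.84 + $8,460.46 = $18,712.30
Ending inventory (cost pool remaining) = $6,153.50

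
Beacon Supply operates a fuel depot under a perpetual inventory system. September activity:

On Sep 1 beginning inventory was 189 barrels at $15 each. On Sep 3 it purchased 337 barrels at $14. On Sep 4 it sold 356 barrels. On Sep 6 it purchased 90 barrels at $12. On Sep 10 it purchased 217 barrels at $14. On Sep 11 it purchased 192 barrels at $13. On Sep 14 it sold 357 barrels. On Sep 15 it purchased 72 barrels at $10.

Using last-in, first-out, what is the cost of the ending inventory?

Ending inventory = $5,078

Sep 4, 356 sold [LIFO — newest first]: 337 @ $14 + 19 @ $15 = $5,003
Sep 14, 357 sold [LIFO — newest first]: 192 @ $13 + 165 @ $14 = $4,806
Total COGS = $5,003 + $4,806 = $9,809
Ending inventory: 170 @ $15 + 90 @ $12 + 52 @ $14 + 72 @ $10 = $5,078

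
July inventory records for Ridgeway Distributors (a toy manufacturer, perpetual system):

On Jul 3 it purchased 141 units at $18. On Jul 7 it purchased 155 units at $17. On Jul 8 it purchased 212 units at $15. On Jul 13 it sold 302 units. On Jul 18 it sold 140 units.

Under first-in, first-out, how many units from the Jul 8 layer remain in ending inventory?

66

Jul 13, 302 sold [FIFO — oldest first]: 141 @ $18 + 155 @ $17 + 6 @ $15 = $5,263
Jul 18, 140 sold [FIFO — oldest first]: 140 @ $15 = $2,100
Total COGS = $5,263 + $2,100 = $7,363
Ending inventory: 66 @ $15 = $990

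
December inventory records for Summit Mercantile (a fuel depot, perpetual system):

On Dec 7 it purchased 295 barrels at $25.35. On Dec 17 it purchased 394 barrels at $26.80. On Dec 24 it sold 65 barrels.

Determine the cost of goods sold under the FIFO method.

Dec 24, 65 sold [FIFO — oldest first]: 65 @ $25.35 = $1,647.75
Ending inventory: 230 @ $25.35 + 394 @ $26.80 = $16,389.70
Check: goods available $18,037.45 = COGS $1,647.75 + ending $16,389.70

COGS = $1,647.75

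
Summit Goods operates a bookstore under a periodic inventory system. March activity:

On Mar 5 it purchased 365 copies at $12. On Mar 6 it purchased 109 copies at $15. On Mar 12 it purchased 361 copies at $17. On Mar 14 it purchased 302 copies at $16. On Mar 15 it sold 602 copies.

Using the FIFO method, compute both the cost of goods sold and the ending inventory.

COGS = $8,191; ending inventory = $8,793

Mar 15, 602 sold [FIFO — oldest first]: 365 @ $12 + 109 @ $15 + 128 @ $17 = $8,191
Ending inventory: 233 @ $17 + 302 @ $16 = $8,793
Check: goods available $16,984 = COGS $8,191 + ending $8,793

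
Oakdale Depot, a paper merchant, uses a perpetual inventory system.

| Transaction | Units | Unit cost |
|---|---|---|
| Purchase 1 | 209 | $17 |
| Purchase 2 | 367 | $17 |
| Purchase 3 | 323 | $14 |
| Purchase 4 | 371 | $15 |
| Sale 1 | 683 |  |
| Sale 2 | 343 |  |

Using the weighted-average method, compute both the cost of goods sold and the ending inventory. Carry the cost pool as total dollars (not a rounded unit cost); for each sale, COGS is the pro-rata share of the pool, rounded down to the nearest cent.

After Purchase 1: 209 on hand, pool $3,553.00 (≈ $17.0000 each)
After Purchase 2: 576 on hand, pool $9,792.00 (≈ $17.0000 each)
After Purchase 3: 899 on hand, pool $14,314.00 (≈ $15.9221 each)
After Purchase 4: 1270 on hand, pool $19,879.00 (≈ $15.6528 each)
Sale 1, sell 683: 683/1270 × $19,879.00 → $10,690.83
Sale 2, sell 343: 343/587 × $9,188.17 → $5,368.89
Total COGS = $10,690.83 + $5,368.89 = $16,059.72
Ending inventory (cost pool remaining) = $3,819.28

COGS = $16,059.72; ending inventory = $3,819.28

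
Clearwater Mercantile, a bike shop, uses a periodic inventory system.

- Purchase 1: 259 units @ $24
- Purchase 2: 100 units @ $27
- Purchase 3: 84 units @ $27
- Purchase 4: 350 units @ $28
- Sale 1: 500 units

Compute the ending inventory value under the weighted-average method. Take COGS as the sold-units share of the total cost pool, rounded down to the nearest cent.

Ending inventory = $7,753.24

Sale 1, sell 500: 500/793 × $20,984.00 → $13,230.76
Ending inventory (cost pool remaining) = $7,753.24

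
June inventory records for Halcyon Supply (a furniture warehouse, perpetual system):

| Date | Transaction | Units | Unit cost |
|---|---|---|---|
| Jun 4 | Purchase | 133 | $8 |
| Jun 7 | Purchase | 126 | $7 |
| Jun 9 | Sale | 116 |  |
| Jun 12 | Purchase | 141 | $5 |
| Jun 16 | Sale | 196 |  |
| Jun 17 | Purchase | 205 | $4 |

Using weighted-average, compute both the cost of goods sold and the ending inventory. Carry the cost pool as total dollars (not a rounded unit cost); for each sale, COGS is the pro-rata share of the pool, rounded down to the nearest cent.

After Jun 4: 133 on hand, pool $1,064.00 (≈ $8.0000 each)
After Jun 7: 259 on hand, pool $1,946.00 (≈ $7.5135 each)
Jun 9, sell 116: 116/259 × $1,946.00 → $871.56
After Jun 12: 284 on hand, pool $1,779.44 (≈ $6.2656 each)
Jun 16, sell 196: 196/284 × $1,779.44 → $1,228.06
After Jun 17: 293 on hand, pool $1,371.38 (≈ $4.6805 each)
Total COGS = $871.56 + $1,228.06 = $2,099.62
Ending inventory (cost pool remaining) = $1,371.38

COGS = $2,099.62; ending inventory = $1,371.38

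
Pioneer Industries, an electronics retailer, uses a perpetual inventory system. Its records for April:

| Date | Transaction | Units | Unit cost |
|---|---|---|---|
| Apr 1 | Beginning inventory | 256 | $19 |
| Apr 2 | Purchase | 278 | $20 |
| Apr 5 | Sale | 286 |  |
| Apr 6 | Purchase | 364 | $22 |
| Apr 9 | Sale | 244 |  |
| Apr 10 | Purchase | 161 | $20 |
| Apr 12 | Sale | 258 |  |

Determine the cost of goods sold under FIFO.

COGS = $16,012

Apr 5, 286 sold [FIFO — oldest first]: 256 @ $19 + 30 @ $20 = $5,464
Apr 9, 244 sold [FIFO — oldest first]: 244 @ $20 = $4,880
Apr 12, 258 sold [FIFO — oldest first]: 4 @ $20 + 254 @ $22 = $5,668
Total COGS = $5,464 + $4,880 + $5,668 = $16,012
Ending inventory: 110 @ $22 + 161 @ $20 = $5,640
Check: goods available $21,652 = COGS $16,012 + ending $5,640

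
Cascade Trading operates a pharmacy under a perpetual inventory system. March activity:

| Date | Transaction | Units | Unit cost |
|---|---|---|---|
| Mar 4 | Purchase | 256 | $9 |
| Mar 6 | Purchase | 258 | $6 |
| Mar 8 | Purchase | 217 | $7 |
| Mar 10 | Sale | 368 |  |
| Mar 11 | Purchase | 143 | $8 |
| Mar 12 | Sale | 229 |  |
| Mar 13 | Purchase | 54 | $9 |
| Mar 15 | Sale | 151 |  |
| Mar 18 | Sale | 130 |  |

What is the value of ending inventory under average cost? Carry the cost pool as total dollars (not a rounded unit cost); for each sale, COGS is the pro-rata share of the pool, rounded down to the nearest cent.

Ending inventory = $388.58

After Mar 4: 256 on hand, pool $2,304.00 (≈ $9.0000 each)
After Mar 6: 514 on hand, pool $3,852.00 (≈ $7.4942 each)
After Mar 8: 731 on hand, pool $5,371.00 (≈ $7.3475 each)
Mar 10, sell 368: 368/731 × $5,371.00 → $2,703.86
After Mar 11: 506 on hand, pool $3,811.14 (≈ $7.5319 each)
Mar 12, sell 229: 229/506 × $3,811.14 → $1,724.80
After Mar 13: 331 on hand, pool $2,572.34 (≈ $7.7714 each)
Mar 15, sell 151: 151/331 × $2,572.34 → $1,173.48
Mar 18, sell 130: 130/180 × $1,398.86 → $1,010.28
Total COGS = $2,703.86 + $1,724.80 + $1,173.48 + $1,010.28 = $6,612.42
Ending inventory (cost pool remaining) = $388.58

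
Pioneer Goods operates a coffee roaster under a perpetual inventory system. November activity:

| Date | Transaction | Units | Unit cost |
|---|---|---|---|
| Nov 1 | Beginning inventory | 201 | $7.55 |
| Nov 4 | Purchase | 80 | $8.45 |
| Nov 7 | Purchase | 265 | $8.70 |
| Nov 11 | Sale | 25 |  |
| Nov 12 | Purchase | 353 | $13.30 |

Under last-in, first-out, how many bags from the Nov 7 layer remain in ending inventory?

240

Nov 11, 25 sold [LIFO — newest first]: 25 @ $8.70 = $217.50
Ending inventory: 201 @ $7.55 + 80 @ $8.45 + 240 @ $8.70 + 353 @ $13.30 = $8,976.45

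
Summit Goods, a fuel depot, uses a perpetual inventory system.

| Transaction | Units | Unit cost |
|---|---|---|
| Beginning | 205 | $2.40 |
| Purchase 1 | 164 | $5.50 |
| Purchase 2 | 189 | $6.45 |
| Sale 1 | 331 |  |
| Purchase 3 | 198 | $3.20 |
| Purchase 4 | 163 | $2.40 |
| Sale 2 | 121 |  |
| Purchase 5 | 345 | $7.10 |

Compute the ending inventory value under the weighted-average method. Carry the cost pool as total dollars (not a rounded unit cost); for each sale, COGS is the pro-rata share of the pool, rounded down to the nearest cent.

Ending inventory = $4,107.69

After Beginning: 205 on hand, pool $492.00 (≈ $2.4000 each)
After Purchase 1: 369 on hand, pool $1,394.00 (≈ $3.7778 each)
After Purchase 2: 558 on hand, pool $2,613.05 (≈ $4.6829 each)
Sale 1, sell 331: 331/558 × $2,613.05 → $1,550.03
After Purchase 3: 425 on hand, pool $1,696.62 (≈ $3.9920 each)
After Purchase 4: 588 on hand, pool $2,087.82 (≈ $3.5507 each)
Sale 2, sell 121: 121/588 × $2,087.82 → $429.63
After Purchase 5: 812 on hand, pool $4,107.69 (≈ $5.0587 each)
Total COGS = $1,550.03 + $429.63 = $1,979.66
Ending inventory (cost pool remaining) = $4,107.69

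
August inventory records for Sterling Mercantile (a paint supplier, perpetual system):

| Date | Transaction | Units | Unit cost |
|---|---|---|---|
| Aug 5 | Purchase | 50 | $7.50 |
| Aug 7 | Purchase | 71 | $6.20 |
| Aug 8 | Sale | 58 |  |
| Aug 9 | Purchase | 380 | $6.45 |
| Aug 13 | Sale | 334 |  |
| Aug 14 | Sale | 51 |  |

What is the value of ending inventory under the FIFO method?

Ending inventory = $374.10

Aug 8, 58 sold [FIFO — oldest first]: 50 @ $7.50 + 8 @ $6.20 = $424.60
Aug 13, 334 sold [FIFO — oldest first]: 63 @ $6.20 + 271 @ $6.45 = $2,138.55
Aug 14, 51 sold [FIFO — oldest first]: 51 @ $6.45 = $328.95
Total COGS = $424.60 + $2,138.55 + $328.95 = $2,892.10
Ending inventory: 58 @ $6.45 = $374.10
Check: goods available $3,266.20 = COGS $2,892.10 + ending $374.10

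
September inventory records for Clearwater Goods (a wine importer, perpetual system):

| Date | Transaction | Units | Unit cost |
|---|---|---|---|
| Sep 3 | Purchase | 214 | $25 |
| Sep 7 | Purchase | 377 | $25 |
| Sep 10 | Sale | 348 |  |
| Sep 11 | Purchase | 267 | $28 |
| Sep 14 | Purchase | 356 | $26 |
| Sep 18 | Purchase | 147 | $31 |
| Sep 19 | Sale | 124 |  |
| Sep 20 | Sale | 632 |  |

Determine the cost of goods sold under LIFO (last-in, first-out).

Sep 10, 348 sold [LIFO — newest first]: 348 @ $25 = $8,700
Sep 19, 124 sold [LIFO — newest first]: 124 @ $31 = $3,844
Sep 20, 632 sold [LIFO — newest first]: 23 @ $31 + 356 @ $26 + 253 @ $28 = $17,053
Total COGS = $8,700 + $3,844 + $17,053 = $29,597
Ending inventory: 214 @ $25 + 29 @ $25 + 14 @ $28 = $6,467
Check: goods available $36,064 = COGS $29,597 + ending $6,467

COGS = $29,597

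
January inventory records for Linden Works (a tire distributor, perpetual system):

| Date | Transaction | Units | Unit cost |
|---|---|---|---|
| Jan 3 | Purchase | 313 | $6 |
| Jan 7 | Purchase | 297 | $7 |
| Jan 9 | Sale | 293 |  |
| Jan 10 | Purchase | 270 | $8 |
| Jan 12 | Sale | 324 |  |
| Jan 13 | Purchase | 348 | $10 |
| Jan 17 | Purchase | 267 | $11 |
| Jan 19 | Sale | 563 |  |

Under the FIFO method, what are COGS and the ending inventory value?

Jan 9, 293 sold [FIFO — oldest first]: 293 @ $6 = $1,758
Jan 12, 324 sold [FIFO — oldest first]: 20 @ $6 + 297 @ $7 + 7 @ $8 = $2,255
Jan 19, 563 sold [FIFO — oldest first]: 263 @ $8 + 300 @ $10 = $5,104
Total COGS = $1,758 + $2,255 + $5,104 = $9,117
Ending inventory: 48 @ $10 + 267 @ $11 = $3,417
Check: goods available $12,534 = COGS $9,117 + ending $3,417

COGS = $9,117; ending inventory = $3,417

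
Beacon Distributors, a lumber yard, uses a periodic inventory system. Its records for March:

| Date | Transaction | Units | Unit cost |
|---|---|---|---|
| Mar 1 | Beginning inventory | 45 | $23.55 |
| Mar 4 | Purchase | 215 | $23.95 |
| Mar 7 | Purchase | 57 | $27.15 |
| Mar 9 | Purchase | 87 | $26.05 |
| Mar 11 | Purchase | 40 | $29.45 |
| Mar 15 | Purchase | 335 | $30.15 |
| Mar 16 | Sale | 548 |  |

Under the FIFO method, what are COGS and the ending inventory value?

COGS = $14,336.50; ending inventory = $6,964.65

Mar 16, 548 sold [FIFO — oldest first]: 45 @ $23.55 + 215 @ $23.95 + 57 @ $27.15 + 87 @ $26.05 + 40 @ $29.45 + 104 @ $30.15 = $14,336.50
Ending inventory: 231 @ $30.15 = $6,964.65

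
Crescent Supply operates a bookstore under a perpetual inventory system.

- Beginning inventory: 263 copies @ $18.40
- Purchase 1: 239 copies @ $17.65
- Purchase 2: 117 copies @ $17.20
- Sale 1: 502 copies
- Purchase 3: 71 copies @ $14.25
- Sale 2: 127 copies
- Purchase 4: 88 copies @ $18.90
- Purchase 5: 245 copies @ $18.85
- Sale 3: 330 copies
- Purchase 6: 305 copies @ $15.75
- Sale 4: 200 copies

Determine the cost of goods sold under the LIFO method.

COGS = $20,334.05

Sale 1 (502) [LIFO — newest first]: 117 @ $17.20 + 239 @ $17.65 + 146 @ $18.40 = $8,917.15
Sale 2 (127) [LIFO — newest first]: 71 @ $14.25 + 56 @ $18.40 = $2,042.15
Sale 3 (330) [LIFO — newest first]: 245 @ $18.85 + 85 @ $18.90 = $6,224.75
Sale 4 (200) [LIFO — newest first]: 200 @ $15.75 = $3,150.00
Total COGS = $8,917.15 + $2,042.15 + $6,224.75 + $3,150.00 = $20,334.05
Ending inventory: 61 @ $18.40 + 3 @ $18.90 + 105 @ $15.75 = $2,832.85
Check: goods available $23,166.90 = COGS $20,334.05 + ending $2,832.85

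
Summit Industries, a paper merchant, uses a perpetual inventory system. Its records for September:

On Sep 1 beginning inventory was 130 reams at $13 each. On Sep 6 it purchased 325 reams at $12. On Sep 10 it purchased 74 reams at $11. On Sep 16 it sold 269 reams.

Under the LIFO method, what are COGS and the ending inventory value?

COGS = $3,154; ending inventory = $3,250

Sep 16, 269 sold [LIFO — newest first]: 74 @ $11 + 195 @ $12 = $3,154
Ending inventory: 130 @ $13 + 130 @ $12 = $3,250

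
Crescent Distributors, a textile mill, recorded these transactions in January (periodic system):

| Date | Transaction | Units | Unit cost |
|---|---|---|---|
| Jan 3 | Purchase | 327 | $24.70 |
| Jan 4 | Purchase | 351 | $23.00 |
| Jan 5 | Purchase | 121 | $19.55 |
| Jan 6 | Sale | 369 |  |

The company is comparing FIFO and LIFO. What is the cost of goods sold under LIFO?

COGS = $8,069.55

FIFO COGS: 327 @ $24.70 + 42 @ $23.00 = $9,042.90
LIFO COGS: 121 @ $19.55 + 248 @ $23.00 = $8,069.55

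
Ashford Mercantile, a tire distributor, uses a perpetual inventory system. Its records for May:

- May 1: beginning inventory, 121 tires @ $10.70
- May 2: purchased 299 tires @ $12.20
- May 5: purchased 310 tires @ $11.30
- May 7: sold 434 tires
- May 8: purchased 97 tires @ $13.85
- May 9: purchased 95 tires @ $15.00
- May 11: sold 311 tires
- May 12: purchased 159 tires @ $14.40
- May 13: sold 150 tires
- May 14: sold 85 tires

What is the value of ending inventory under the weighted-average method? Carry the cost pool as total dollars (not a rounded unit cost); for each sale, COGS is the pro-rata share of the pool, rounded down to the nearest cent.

After May 1: 121 on hand, pool $1,294.70 (≈ $10.7000 each)
After May 2: 420 on hand, pool $4,942.50 (≈ $11.7679 each)
After May 5: 730 on hand, pool $8,445.50 (≈ $11.5692 each)
May 7, sell 434: 434/730 × $8,445.50 → $5,021.02
After May 8: 393 on hand, pool $4,767.93 (≈ $12.1321 each)
After May 9: 488 on hand, pool $6,192.93 (≈ $12.6904 each)
May 11, sell 311: 311/488 × $6,192.93 → $3,946.72
After May 12: 336 on hand, pool $4,535.81 (≈ $13.4994 each)
May 13, sell 150: 150/336 × $4,535.81 → $2,024.91
May 14, sell 85: 85/186 × $2,510.90 → $1,147.45
Total COGS = $5,021.02 + $3,946.72 + $2,024.91 + $1,147.45 = $12,140.10
Ending inventory (cost pool remaining) = $1,363.45

Ending inventory = $1,363.45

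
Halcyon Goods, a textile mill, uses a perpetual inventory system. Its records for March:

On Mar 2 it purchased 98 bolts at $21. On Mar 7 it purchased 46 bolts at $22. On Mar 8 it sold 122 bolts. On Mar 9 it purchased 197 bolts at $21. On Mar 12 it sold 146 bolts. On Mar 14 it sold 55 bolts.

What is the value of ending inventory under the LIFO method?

Ending inventory = $378

Mar 8, 122 sold [LIFO — newest first]: 46 @ $22 + 76 @ $21 = $2,608
Mar 12, 146 sold [LIFO — newest first]: 146 @ $21 = $3,066
Mar 14, 55 sold [LIFO — newest first]: 51 @ $21 + 4 @ $21 = $1,155
Total COGS = $2,608 + $3,066 + $1,155 = $6,829
Ending inventory: 18 @ $21 = $378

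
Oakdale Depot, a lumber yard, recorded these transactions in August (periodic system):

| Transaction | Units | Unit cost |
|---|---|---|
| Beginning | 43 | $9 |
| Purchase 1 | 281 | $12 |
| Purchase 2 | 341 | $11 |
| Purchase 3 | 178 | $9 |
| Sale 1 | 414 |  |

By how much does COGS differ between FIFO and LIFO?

FIFO COGS: 43 @ $9 + 281 @ $12 + 90 @ $11 = $4,749
LIFO COGS: 178 @ $9 + 236 @ $11 = $4,198
Difference = |$4,749 − $4,198| = $551

$551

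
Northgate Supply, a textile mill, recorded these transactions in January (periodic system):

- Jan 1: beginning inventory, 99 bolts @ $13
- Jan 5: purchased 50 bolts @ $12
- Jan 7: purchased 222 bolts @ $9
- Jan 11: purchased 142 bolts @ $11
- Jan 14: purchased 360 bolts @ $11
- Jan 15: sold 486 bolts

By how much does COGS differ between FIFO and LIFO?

FIFO COGS: 99 @ $13 + 50 @ $12 + 222 @ $9 + 115 @ $11 = $5,150
LIFO COGS: 360 @ $11 + 126 @ $11 = $5,346
Difference = |$5,150 − $5,346| = $196

$196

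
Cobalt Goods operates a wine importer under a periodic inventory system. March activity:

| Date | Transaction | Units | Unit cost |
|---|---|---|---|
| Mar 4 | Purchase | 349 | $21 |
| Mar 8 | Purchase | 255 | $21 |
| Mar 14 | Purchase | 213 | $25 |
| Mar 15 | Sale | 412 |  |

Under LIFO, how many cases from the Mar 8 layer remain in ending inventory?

Mar 15, 412 sold [LIFO — newest first]: 213 @ $25 + 199 @ $21 = $9,504
Ending inventory: 349 @ $21 + 56 @ $21 = $8,505
Check: goods available $18,009 = COGS $9,504 + ending $8,505

56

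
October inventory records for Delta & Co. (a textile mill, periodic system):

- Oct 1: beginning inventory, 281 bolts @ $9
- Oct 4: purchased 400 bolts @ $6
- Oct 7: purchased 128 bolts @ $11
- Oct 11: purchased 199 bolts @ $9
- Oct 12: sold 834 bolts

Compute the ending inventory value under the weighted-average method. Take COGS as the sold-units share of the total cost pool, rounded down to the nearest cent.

Ending inventory = $1,403.05

Oct 12, sell 834: 834/1008 × $8,128.00 → $6,724.95
Ending inventory (cost pool remaining) = $1,403.05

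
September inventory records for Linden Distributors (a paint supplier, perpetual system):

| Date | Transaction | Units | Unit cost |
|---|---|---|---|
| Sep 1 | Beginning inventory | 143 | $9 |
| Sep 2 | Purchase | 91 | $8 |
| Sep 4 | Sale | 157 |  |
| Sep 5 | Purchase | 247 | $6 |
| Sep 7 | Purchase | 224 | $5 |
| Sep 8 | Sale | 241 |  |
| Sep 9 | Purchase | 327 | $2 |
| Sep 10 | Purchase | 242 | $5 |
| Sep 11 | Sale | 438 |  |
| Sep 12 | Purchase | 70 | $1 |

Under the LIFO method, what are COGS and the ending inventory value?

Sep 4, 157 sold [LIFO — newest first]: 91 @ $8 + 66 @ $9 = $1,322
Sep 8, 241 sold [LIFO — newest first]: 224 @ $5 + 17 @ $6 = $1,222
Sep 11, 438 sold [LIFO — newest first]: 242 @ $5 + 196 @ $2 = $1,602
Total COGS = $1,322 + $1,222 + $1,602 = $4,146
Ending inventory: 77 @ $9 + 230 @ $6 + 131 @ $2 + 70 @ $1 = $2,405
Check: goods available $6,551 = COGS $4,146 + ending $2,405

COGS = $4,146; ending inventory = $2,405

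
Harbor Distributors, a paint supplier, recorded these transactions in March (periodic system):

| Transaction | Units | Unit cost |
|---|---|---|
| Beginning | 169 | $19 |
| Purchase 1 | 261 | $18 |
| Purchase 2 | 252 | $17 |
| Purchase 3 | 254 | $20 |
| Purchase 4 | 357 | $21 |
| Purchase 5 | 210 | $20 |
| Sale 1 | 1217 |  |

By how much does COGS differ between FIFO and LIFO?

FIFO COGS: 169 @ $19 + 261 @ $18 + 252 @ $17 + 254 @ $20 + 281 @ $21 = $23,174
LIFO COGS: 210 @ $20 + 357 @ $21 + 254 @ $20 + 252 @ $17 + 144 @ $18 = $23,653
Difference = |$23,174 − $23,653| = $479

$479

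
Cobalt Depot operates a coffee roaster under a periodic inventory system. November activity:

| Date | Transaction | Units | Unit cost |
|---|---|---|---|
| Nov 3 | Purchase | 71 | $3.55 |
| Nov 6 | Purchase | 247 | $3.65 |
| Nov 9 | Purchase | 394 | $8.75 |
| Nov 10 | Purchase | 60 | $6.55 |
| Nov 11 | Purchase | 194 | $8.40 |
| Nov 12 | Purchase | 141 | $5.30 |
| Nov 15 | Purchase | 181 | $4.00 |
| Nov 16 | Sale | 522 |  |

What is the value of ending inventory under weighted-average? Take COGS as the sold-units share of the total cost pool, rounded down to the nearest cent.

Ending inventory = $4,814.27

Nov 16, sell 522: 522/1288 × $8,095.00 → $3,280.73
Ending inventory (cost pool remaining) = $4,814.27
Check: goods available $8,095.00 = COGS $3,280.73 + ending $4,814.27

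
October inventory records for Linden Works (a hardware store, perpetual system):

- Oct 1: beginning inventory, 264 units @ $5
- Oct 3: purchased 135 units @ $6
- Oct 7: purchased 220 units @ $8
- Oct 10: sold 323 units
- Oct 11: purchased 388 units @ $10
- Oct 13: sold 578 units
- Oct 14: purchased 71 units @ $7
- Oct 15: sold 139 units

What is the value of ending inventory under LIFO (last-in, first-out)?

Ending inventory = $190

Oct 10, 323 sold [LIFO — newest first]: 220 @ $8 + 103 @ $6 = $2,378
Oct 13, 578 sold [LIFO — newest first]: 388 @ $10 + 32 @ $6 + 158 @ $5 = $4,862
Oct 15, 139 sold [LIFO — newest first]: 71 @ $7 + 68 @ $5 = $837
Total COGS = $2,378 + $4,862 + $837 = $8,077
Ending inventory: 38 @ $5 = $190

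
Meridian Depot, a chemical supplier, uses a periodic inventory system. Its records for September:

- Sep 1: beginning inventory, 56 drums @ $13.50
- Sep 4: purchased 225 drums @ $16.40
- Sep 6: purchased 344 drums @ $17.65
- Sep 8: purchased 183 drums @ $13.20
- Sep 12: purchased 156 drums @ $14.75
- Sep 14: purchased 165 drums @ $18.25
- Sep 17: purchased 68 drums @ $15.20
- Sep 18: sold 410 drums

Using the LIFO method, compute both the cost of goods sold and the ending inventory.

COGS = $6,623.05; ending inventory = $12,656.00

Sep 18, 410 sold [LIFO — newest first]: 68 @ $15.20 + 165 @ $18.25 + 156 @ $14.75 + 21 @ $13.20 = $6,623.05
Ending inventory: 56 @ $13.50 + 225 @ $16.40 + 344 @ $17.65 + 162 @ $13.20 = $12,656.00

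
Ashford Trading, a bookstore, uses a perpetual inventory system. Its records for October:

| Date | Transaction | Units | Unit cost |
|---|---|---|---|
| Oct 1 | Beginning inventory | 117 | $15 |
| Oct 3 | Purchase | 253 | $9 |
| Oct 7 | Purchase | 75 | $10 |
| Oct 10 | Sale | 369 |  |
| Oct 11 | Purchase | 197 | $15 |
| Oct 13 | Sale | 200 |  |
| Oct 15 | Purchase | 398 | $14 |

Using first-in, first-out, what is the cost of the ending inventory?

Oct 10, 369 sold [FIFO — oldest first]: 117 @ $15 + 252 @ $9 = $4,023
Oct 13, 200 sold [FIFO — oldest first]: 1 @ $9 + 75 @ $10 + 124 @ $15 = $2,619
Total COGS = $4,023 + $2,619 = $6,642
Ending inventory: 73 @ $15 + 398 @ $14 = $6,667
Check: goods available $13,309 = COGS $6,642 + ending $6,667

Ending inventory = $6,667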